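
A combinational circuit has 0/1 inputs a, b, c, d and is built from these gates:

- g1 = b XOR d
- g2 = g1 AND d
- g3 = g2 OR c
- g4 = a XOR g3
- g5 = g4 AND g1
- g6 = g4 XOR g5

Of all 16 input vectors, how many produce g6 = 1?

g6 = g4 XOR g5 must be 1, so g4 and g5 differ.
Satisfying assignments:
  a=0, b=0, c=1, d=0
  a=0, b=1, c=1, d=1
  a=1, b=0, c=0, d=0
  a=1, b=1, c=0, d=1

4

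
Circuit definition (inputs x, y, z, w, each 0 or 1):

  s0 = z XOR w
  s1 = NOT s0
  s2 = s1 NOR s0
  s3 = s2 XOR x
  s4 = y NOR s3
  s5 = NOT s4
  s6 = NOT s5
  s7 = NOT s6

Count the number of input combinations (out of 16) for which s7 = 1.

12

s7 = NOT s6 must be 1, so s6 = 0.
Enumerating the 16 input combinations, 12 give s7 = 1 and 4 give s7 = 0.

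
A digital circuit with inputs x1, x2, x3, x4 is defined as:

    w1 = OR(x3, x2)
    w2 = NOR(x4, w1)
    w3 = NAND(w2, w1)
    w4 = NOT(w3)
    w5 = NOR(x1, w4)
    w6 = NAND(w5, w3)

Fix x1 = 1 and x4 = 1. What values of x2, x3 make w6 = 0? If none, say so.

With x1 = 1 and x4 = 1 fixed, none of the 4 settings of x2, x3 give w6 = 0.
For example, with x2=1, x3=1:
w1 = OR(x3, x2) = OR(1, 1) = 1
w2 = NOR(x4, w1) = NOR(1, 1) = 0
w3 = NAND(w2, w1) = NAND(0, 1) = 1
w4 = NOT(w3) = NOT 1 = 0
w5 = NOR(x1, w4) = NOR(1, 0) = 0
w6 = NAND(w5, w3) = NAND(0, 1) = 1
giving w6 = 1 ≠ 0.

no solution exists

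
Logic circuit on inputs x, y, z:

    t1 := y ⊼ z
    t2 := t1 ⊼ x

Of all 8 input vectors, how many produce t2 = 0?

3

t2 = t1 ⊼ x must be 0, so both t1 = 1 and x = 1.
t1 = y ⊼ z must be 1, so at least one of y, z is 0.
Enumerating the 8 input combinations, 3 give t2 = 0 and 5 give t2 = 1.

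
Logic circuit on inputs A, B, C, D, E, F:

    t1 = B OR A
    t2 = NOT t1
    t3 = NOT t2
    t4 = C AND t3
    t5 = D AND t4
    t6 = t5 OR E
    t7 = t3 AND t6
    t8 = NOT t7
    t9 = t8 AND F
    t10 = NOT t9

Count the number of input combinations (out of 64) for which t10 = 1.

t10 = NOT t9 must be 1, so t9 = 0.
Enumerating the 64 input combinations, 47 give t10 = 1 and 17 give t10 = 0.

47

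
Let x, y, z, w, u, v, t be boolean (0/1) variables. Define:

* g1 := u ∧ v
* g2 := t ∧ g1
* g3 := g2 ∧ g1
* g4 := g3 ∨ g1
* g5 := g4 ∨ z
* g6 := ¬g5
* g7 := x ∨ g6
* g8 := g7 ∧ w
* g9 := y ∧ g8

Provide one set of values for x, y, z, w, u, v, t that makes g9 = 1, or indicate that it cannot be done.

x=1, y=1, z=0, w=1, u=0, v=0, t=0

g9 = y ∧ g8 must be 1, so both y = 1 and g8 = 1.
Check with x=1, y=1, z=0, w=1, u=0, v=0, t=0:
g1 = u ∧ v = 0 ∧ 0 = 0
g2 = t ∧ g1 = 0 ∧ 0 = 0
g3 = g2 ∧ g1 = 0 ∧ 0 = 0
g4 = g3 ∨ g1 = 0 ∨ 0 = 0
g5 = g4 ∨ z = 0 ∨ 0 = 0
g6 = ¬g5 = ¬0 = 1
g7 = x ∨ g6 = 1 ∨ 1 = 1
g8 = g7 ∧ w = 1 ∧ 1 = 1
g9 = y ∧ g8 = 1 ∧ 1 = 1
So g9 = 1 as required.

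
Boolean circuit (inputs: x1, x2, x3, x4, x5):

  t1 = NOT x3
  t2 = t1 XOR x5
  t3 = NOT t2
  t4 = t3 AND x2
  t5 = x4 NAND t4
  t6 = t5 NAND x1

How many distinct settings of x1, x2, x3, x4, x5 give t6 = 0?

t6 = t5 NAND x1 must be 0, so both t5 = 1 and x1 = 1.
t5 = x4 NAND t4 must be 1, so at least one of x4, t4 is 0.
Enumerating the 32 input combinations, 14 give t6 = 0 and 18 give t6 = 1.

14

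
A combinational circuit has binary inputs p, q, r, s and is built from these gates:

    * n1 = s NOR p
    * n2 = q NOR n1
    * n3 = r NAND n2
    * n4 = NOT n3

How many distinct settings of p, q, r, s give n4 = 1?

n4 = NOT n3 must be 1, so n3 = 0.
n3 = r NAND n2 must be 0, so both r = 1 and n2 = 1.
n2 = q NOR n1 must be 1, so both q = 0 and n1 = 0.
Satisfying assignments:
  p=0, q=0, r=1, s=1
  p=1, q=0, r=1, s=0
  p=1, q=0, r=1, s=1

3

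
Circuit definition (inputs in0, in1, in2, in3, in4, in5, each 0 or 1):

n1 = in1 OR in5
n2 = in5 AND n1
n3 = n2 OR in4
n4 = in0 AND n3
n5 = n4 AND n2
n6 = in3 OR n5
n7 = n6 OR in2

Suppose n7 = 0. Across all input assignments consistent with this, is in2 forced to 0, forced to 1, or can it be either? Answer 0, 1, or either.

n7 = n6 OR in2 must be 0, so both n6 = 0 and in2 = 0.
n6 = in3 OR n5 must be 0, so both in3 = 0 and n5 = 0.
Every assignment with n7 = 0 has in2 = 0; there are 12 such assignment(s).

0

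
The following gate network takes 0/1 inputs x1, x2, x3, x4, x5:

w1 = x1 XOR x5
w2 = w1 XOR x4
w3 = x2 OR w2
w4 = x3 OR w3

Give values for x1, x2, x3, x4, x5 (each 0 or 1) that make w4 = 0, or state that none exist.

Check with x1=1 x2=0 x3=0 x4=1 x5=0:
w1 = x1 XOR x5 = 1 XOR 0 = 1
w2 = w1 XOR x4 = 1 XOR 1 = 0
w3 = x2 OR w2 = 0 OR 0 = 0
w4 = x3 OR w3 = 0 OR 0 = 0
So w4 = 0 as required.

x1=1 x2=0 x3=0 x4=1 x5=0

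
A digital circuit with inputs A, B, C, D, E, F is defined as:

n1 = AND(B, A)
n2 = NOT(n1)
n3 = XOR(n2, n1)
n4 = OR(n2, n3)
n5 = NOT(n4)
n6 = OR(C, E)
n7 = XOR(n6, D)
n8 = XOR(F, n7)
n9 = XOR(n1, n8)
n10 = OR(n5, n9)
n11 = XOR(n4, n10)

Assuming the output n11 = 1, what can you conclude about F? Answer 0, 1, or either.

either

Both values of F occur among assignments with n11 = 1:
  F=0: A=0, B=0, C=0, D=0, E=0, F=0
  F=1: A=0, B=0, C=0, D=0, E=1, F=1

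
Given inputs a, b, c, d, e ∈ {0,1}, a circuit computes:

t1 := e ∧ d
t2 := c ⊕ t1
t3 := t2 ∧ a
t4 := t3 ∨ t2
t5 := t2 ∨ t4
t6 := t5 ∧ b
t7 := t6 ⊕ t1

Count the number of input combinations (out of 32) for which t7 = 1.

12

t7 = t6 ⊕ t1 must be 1, so t6 and t1 differ.
Enumerating the 32 input combinations, 12 give t7 = 1 and 20 give t7 = 0.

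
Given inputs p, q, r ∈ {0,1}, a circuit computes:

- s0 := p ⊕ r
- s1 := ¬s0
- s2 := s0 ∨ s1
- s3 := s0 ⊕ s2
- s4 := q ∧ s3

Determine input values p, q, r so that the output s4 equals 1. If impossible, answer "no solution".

p=0 q=1 r=0

Check with p=0 q=1 r=0:
s0 = p ⊕ r = 0 ⊕ 0 = 0
s1 = ¬s0 = ¬0 = 1
s2 = s0 ∨ s1 = 0 ∨ 1 = 1
s3 = s0 ⊕ s2 = 0 ⊕ 1 = 1
s4 = q ∧ s3 = 1 ∧ 1 = 1
So s4 = 1 as required.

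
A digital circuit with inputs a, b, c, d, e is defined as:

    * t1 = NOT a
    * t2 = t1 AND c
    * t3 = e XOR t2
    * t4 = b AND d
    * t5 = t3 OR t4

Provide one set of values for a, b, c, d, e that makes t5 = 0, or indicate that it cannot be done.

a=1 b=0 c=0 d=1 e=0

t5 = t3 OR t4 must be 0, so both t3 = 0 and t4 = 0.
Check with a=1 b=0 c=0 d=1 e=0:
t1 = NOT a = NOT 1 = 0
t2 = t1 AND c = 0 AND 0 = 0
t3 = e XOR t2 = 0 XOR 0 = 0
t4 = b AND d = 0 AND 1 = 0
t5 = t3 OR t4 = 0 OR 0 = 0
So t5 = 0 as required.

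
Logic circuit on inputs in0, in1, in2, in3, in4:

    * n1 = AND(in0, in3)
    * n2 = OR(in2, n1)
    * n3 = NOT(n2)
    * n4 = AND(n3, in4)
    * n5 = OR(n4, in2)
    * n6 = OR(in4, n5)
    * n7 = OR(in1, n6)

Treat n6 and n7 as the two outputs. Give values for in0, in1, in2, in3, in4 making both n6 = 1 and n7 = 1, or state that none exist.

Check with in0=1, in1=0, in2=0, in3=0, in4=1:
n1 = AND(in0, in3) = AND(1, 0) = 0
n2 = OR(in2, n1) = OR(0, 0) = 0
n3 = NOT(n2) = NOT 0 = 1
n4 = AND(n3, in4) = AND(1, 1) = 1
n5 = OR(n4, in2) = OR(1, 0) = 1
n6 = OR(in4, n5) = OR(1, 1) = 1
n7 = OR(in1, n6) = OR(0, 1) = 1
So n6 = 1 and n7 = 1.

in0=1, in1=0, in2=0, in3=0, in4=1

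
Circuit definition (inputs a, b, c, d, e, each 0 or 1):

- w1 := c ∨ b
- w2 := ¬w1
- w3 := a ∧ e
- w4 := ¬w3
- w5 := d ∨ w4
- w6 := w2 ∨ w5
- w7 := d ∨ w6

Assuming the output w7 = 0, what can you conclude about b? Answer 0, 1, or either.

either

Both values of b occur among assignments with w7 = 0:
  b=0: a=1, b=0, c=1, d=0, e=1
  b=1: a=1, b=1, c=0, d=0, e=1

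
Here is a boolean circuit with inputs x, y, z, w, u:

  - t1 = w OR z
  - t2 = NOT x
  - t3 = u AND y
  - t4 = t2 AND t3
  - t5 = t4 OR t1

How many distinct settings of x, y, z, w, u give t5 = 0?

7

t5 = t4 OR t1 must be 0, so both t4 = 0 and t1 = 0.
t4 = t2 AND t3 must be 0, so at least one of t2, t3 is 0.
t1 = w OR z must be 0, so both w = 0 and z = 0.
Enumerating the 32 input combinations, 7 give t5 = 0 and 25 give t5 = 1.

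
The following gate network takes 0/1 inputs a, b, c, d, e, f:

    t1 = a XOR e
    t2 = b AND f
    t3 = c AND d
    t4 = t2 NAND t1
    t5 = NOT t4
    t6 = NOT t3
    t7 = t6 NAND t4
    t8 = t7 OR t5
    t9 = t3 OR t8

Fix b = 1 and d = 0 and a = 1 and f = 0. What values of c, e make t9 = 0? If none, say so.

c=0 e=0

Check with b = 1 and d = 0 and a = 1 and f = 0 and c=0, e=0:
t1 = a XOR e = 1 XOR 0 = 1
t2 = b AND f = 1 AND 0 = 0
t3 = c AND d = 0 AND 0 = 0
t4 = t2 NAND t1 = 0 NAND 1 = 1
t5 = NOT t4 = NOT 1 = 0
t6 = NOT t3 = NOT 0 = 1
t7 = t6 NAND t4 = 1 NAND 1 = 0
t8 = t7 OR t5 = 0 OR 0 = 0
t9 = t3 OR t8 = 0 OR 0 = 0
So t9 = 0.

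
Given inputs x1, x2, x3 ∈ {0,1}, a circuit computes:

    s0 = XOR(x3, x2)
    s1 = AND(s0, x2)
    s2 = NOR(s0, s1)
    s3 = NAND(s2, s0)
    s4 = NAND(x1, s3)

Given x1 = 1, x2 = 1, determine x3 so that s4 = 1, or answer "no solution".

With x1 = 1, x2 = 1 fixed, none of the 2 settings of x3 give s4 = 1.
For example, with x3=0:
s0 = XOR(x3, x2) = XOR(0, 1) = 1
s1 = AND(s0, x2) = AND(1, 1) = 1
s2 = NOR(s0, s1) = NOR(1, 1) = 0
s3 = NAND(s2, s0) = NAND(0, 1) = 1
s4 = NAND(x1, s3) = NAND(1, 1) = 0
giving s4 = 0 ≠ 1.

no solution exists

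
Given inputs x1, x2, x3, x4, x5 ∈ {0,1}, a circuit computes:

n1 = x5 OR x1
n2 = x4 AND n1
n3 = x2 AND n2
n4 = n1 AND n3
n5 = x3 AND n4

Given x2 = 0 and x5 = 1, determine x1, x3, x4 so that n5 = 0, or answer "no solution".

x1=1, x3=1, x4=1

Check with x2 = 0 and x5 = 1 and x1=1, x3=1, x4=1:
n1 = x5 OR x1 = 1 OR 1 = 1
n2 = x4 AND n1 = 1 AND 1 = 1
n3 = x2 AND n2 = 0 AND 1 = 0
n4 = n1 AND n3 = 1 AND 0 = 0
n5 = x3 AND n4 = 1 AND 0 = 0
So n5 = 0.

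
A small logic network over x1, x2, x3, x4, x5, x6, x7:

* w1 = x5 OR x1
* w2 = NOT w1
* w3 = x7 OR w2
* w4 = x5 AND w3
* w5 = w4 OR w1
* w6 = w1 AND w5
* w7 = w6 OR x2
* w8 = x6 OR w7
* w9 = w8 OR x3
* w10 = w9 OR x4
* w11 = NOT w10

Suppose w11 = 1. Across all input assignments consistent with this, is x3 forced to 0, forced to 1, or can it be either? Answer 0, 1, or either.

0

w11 = NOT w10 must be 1, so w10 = 0.
w10 = w9 OR x4 must be 0, so both w9 = 0 and x4 = 0.
w9 = w8 OR x3 must be 0, so both w8 = 0 and x3 = 0.
Every assignment with w11 = 1 has x3 = 0; there are 2 such assignment(s).
  x1=0, x2=0, x3=0, x4=0, x5=0, x6=0, x7=0
  x1=0, x2=0, x3=0, x4=0, x5=0, x6=0, x7=1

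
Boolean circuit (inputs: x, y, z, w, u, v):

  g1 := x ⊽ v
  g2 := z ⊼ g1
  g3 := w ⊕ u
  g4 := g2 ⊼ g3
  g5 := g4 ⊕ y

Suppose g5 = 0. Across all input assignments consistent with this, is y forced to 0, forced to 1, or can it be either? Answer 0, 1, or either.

Both values of y occur among assignments with g5 = 0:
  y=0: x=0, y=0, z=0, w=0, u=1, v=0
  y=1: x=0, y=1, z=0, w=0, u=0, v=0

either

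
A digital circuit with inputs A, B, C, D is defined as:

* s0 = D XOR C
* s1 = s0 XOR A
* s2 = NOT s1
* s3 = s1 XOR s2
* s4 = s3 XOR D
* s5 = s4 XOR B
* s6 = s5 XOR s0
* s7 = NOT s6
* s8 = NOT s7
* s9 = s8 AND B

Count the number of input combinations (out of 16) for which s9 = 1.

4

s9 = s8 AND B must be 1, so both s8 = 1 and B = 1.
s8 = NOT s7 must be 1, so s7 = 0.
Satisfying assignments:
  A=0, B=1, C=1, D=0
  A=0, B=1, C=1, D=1
  A=1, B=1, C=1, D=0
  A=1, B=1, C=1, D=1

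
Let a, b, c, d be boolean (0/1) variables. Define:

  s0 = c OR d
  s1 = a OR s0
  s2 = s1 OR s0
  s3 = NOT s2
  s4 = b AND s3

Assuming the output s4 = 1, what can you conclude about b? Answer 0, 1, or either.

1

s4 = b AND s3 must be 1, so both b = 1 and s3 = 1.
Every assignment with s4 = 1 has b = 1; there are 1 such assignment(s).
  a=0, b=1, c=0, d=0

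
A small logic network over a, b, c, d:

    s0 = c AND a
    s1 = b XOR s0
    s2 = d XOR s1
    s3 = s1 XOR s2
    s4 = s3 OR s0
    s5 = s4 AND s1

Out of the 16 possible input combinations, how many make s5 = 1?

s5 = s4 AND s1 must be 1, so both s4 = 1 and s1 = 1.
s4 = s3 OR s0 must be 1, so at least one of s3, s0 is 1.
Enumerating the 16 input combinations, 5 give s5 = 1 and 11 give s5 = 0.

5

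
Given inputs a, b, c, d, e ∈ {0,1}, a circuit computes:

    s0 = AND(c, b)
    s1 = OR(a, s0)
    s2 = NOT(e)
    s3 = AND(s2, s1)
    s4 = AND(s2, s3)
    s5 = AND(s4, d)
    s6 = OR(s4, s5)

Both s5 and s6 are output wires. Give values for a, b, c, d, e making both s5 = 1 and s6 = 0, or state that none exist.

no solution exists

Across all 32 input combinations, none give both s5 = 1 and s6 = 0.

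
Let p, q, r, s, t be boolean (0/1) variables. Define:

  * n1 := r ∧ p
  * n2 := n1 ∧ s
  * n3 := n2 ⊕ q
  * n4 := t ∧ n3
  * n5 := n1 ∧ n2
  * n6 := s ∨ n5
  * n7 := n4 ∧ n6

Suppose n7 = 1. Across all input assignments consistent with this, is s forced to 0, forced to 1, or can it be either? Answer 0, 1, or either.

n7 = n4 ∧ n6 must be 1, so both n4 = 1 and n6 = 1.
n4 = t ∧ n3 must be 1, so both t = 1 and n3 = 1.
Every assignment with n7 = 1 has s = 1; there are 4 such assignment(s).
  p=0, q=1, r=0, s=1, t=1
  p=0, q=1, r=1, s=1, t=1
  p=1, q=0, r=1, s=1, t=1
  p=1, q=1, r=0, s=1, t=1

1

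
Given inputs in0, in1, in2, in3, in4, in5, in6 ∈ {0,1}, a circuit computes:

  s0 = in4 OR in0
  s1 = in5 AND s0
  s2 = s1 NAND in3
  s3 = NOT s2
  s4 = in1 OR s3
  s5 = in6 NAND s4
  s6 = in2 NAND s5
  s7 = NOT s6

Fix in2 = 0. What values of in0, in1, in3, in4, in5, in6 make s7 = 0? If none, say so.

in0=0, in1=0, in3=1, in4=1, in5=1, in6=0

s7 = NOT s6 must be 0, so s6 = 1.
s6 = in2 NAND s5 must be 1, so at least one of in2, s5 is 0.
Check with in2 = 0 and in0=0, in1=0, in3=1, in4=1, in5=1, in6=0:
s0 = in4 OR in0 = 1 OR 0 = 1
s1 = in5 AND s0 = 1 AND 1 = 1
s2 = s1 NAND in3 = 1 NAND 1 = 0
s3 = NOT s2 = NOT 0 = 1
s4 = in1 OR s3 = 0 OR 1 = 1
s5 = in6 NAND s4 = 0 NAND 1 = 1
s6 = in2 NAND s5 = 0 NAND 1 = 1
s7 = NOT s6 = NOT 1 = 0
So s7 = 0.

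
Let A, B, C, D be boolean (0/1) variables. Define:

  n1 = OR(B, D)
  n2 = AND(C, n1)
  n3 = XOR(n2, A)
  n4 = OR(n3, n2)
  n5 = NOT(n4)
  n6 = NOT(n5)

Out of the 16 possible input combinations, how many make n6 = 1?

n6 = NOT(n5) must be 1, so n5 = 0.
n5 = NOT(n4) must be 0, so n4 = 1.
Enumerating the 16 input combinations, 11 give n6 = 1 and 5 give n6 = 0.

11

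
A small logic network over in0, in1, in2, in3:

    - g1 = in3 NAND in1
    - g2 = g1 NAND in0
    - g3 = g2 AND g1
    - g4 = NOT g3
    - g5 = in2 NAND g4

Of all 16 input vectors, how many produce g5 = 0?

5

g5 = in2 NAND g4 must be 0, so both in2 = 1 and g4 = 1.
Satisfying assignments:
  in0=0, in1=1, in2=1, in3=1
  in0=1, in1=0, in2=1, in3=0
  in0=1, in1=0, in2=1, in3=1
  in0=1, in1=1, in2=1, in3=0
  in0=1, in1=1, in2=1, in3=1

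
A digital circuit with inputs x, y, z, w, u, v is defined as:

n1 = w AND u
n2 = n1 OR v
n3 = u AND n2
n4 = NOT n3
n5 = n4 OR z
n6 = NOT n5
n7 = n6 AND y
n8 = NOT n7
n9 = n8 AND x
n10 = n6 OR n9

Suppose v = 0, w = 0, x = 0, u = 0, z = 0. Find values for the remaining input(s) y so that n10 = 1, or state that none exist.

no solution exists

With v = 0, w = 0, x = 0, u = 0, z = 0 fixed, none of the 2 settings of y give n10 = 1.
For example, with y=1:
n1 = w AND u = 0 AND 0 = 0
n2 = n1 OR v = 0 OR 0 = 0
n3 = u AND n2 = 0 AND 0 = 0
n4 = NOT n3 = NOT 0 = 1
n5 = n4 OR z = 1 OR 0 = 1
n6 = NOT n5 = NOT 1 = 0
n7 = n6 AND y = 0 AND 1 = 0
n8 = NOT n7 = NOT 0 = 1
n9 = n8 AND x = 1 AND 0 = 0
n10 = n6 OR n9 = 0 OR 0 = 0
giving n10 = 0 ≠ 1.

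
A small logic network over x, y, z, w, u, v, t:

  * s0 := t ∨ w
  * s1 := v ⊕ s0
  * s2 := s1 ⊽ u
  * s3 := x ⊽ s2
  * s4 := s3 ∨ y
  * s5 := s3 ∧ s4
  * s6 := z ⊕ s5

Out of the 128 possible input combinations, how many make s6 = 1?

s6 = z ⊕ s5 must be 1, so z and s5 differ.
Enumerating the 128 input combinations, 64 give s6 = 1 and 64 give s6 = 0.

64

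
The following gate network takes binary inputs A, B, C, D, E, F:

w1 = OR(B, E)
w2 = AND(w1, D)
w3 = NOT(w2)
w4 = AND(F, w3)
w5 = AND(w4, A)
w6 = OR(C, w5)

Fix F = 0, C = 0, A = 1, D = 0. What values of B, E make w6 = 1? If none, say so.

no solution exists

With F = 0, C = 0, A = 1, D = 0 fixed, none of the 4 settings of B, E give w6 = 1.
For example, with B=1, E=0:
w1 = OR(B, E) = OR(1, 0) = 1
w2 = AND(w1, D) = AND(1, 0) = 0
w3 = NOT(w2) = NOT 0 = 1
w4 = AND(F, w3) = AND(0, 1) = 0
w5 = AND(w4, A) = AND(0, 1) = 0
w6 = OR(C, w5) = OR(0, 0) = 0
giving w6 = 0 ≠ 1.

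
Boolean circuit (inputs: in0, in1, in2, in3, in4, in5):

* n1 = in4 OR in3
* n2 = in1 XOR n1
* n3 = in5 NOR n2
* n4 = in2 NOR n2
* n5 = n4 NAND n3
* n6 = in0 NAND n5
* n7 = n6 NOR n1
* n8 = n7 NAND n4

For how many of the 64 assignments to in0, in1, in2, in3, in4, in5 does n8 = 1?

n8 = n7 NAND n4 must be 1, so at least one of n7, n4 is 0.
Enumerating the 64 input combinations, 63 give n8 = 1 and 1 give n8 = 0.

63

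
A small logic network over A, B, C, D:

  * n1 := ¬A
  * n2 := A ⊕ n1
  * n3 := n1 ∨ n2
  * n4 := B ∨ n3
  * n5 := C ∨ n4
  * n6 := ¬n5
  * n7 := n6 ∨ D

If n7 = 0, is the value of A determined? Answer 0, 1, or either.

Both values of A occur among assignments with n7 = 0:
  A=0: A=0, B=0, C=0, D=0
  A=1: A=1, B=0, C=0, D=0

either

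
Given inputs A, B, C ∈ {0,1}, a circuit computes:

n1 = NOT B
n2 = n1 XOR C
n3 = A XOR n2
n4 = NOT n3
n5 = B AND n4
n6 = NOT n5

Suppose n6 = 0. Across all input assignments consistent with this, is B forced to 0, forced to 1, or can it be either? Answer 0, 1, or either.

n6 = NOT n5 must be 0, so n5 = 1.
n5 = B AND n4 must be 1, so both B = 1 and n4 = 1.
Every assignment with n6 = 0 has B = 1; there are 2 such assignment(s).
  A=0, B=1, C=0
  A=1, B=1, C=1

1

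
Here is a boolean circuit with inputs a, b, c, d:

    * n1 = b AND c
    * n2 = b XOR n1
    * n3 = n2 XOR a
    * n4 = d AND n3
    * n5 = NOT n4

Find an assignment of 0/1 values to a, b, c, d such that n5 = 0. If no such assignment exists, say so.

a=0 b=1 c=0 d=1

n5 = NOT n4 must be 0, so n4 = 1.
n4 = d AND n3 must be 1, so both d = 1 and n3 = 1.
Check with a=0 b=1 c=0 d=1:
n1 = b AND c = 1 AND 0 = 0
n2 = b XOR n1 = 1 XOR 0 = 1
n3 = n2 XOR a = 1 XOR 0 = 1
n4 = d AND n3 = 1 AND 1 = 1
n5 = NOT n4 = NOT 1 = 0
So n5 = 0 as required.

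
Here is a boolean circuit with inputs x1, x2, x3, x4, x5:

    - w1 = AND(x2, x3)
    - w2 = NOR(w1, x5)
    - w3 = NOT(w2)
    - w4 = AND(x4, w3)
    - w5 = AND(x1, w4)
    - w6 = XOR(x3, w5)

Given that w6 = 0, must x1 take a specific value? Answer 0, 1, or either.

either

Both values of x1 occur among assignments with w6 = 0:
  x1=0: x1=0, x2=0, x3=0, x4=0, x5=0
  x1=1: x1=1, x2=0, x3=0, x4=0, x5=0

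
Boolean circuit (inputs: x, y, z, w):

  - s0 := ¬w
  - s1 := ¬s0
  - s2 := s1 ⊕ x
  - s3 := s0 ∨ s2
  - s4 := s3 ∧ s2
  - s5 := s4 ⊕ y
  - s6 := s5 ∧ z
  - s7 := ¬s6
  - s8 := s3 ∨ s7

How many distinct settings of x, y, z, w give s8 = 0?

s8 = s3 ∨ s7 must be 0, so both s3 = 0 and s7 = 0.
s3 = s0 ∨ s2 must be 0, so both s0 = 0 and s2 = 0.
s7 = ¬s6 must be 0, so s6 = 1.
Enumerating the 16 input combinations, 1 give s8 = 0 and 15 give s8 = 1.

1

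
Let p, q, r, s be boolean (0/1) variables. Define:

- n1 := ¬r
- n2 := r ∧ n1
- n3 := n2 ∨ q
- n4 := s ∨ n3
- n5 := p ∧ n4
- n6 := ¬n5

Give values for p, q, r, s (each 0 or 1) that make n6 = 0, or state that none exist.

n6 = ¬n5 must be 0, so n5 = 1.
n5 = p ∧ n4 must be 1, so both p = 1 and n4 = 1.
n4 = s ∨ n3 must be 1, so at least one of s, n3 is 1.
Check with p=1 q=1 r=0 s=1:
n1 = ¬r = ¬0 = 1
n2 = r ∧ n1 = 0 ∧ 1 = 0
n3 = n2 ∨ q = 0 ∨ 1 = 1
n4 = s ∨ n3 = 1 ∨ 1 = 1
n5 = p ∧ n4 = 1 ∧ 1 = 1
n6 = ¬n5 = ¬1 = 0
So n6 = 0 as required.

p=1 q=1 r=0 s=1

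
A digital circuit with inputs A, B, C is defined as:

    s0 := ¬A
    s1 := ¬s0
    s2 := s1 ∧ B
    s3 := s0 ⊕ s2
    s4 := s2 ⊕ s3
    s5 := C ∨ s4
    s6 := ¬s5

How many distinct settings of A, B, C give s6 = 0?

6

s6 = ¬s5 must be 0, so s5 = 1.
s5 = C ∨ s4 must be 1, so at least one of C, s4 is 1.
Satisfying assignments:
  A=0, B=0, C=0
  A=0, B=0, C=1
  A=0, B=1, C=0
  A=0, B=1, C=1
  A=1, B=0, C=1
  A=1, B=1, C=1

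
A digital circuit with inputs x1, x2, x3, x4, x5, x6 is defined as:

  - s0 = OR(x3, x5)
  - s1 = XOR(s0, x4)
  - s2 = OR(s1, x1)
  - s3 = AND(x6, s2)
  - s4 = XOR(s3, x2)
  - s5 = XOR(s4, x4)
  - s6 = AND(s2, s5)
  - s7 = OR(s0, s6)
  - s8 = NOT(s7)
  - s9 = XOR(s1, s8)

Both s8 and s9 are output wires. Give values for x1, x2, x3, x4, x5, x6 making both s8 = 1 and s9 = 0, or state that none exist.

x1=1, x2=0, x3=0, x4=1, x5=0, x6=1

Check with x1=1, x2=0, x3=0, x4=1, x5=0, x6=1:
s0 = OR(x3, x5) = OR(0, 0) = 0
s1 = XOR(s0, x4) = XOR(0, 1) = 1
s2 = OR(s1, x1) = OR(1, 1) = 1
s3 = AND(x6, s2) = AND(1, 1) = 1
s4 = XOR(s3, x2) = XOR(1, 0) = 1
s5 = XOR(s4, x4) = XOR(1, 1) = 0
s6 = AND(s2, s5) = AND(1, 0) = 0
s7 = OR(s0, s6) = OR(0, 0) = 0
s8 = NOT(s7) = NOT 0 = 1
s9 = XOR(s1, s8) = XOR(1, 1) = 0
So s8 = 1 and s9 = 0.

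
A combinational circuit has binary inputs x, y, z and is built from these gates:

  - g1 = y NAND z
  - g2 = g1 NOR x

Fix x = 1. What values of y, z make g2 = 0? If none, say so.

g2 = g1 NOR x must be 0, so at least one of g1, x is 1.
Check with x = 1 and y=0, z=0:
g1 = y NAND z = 0 NAND 0 = 1
g2 = g1 NOR x = 1 NOR 1 = 0
So g2 = 0.

y=0, z=0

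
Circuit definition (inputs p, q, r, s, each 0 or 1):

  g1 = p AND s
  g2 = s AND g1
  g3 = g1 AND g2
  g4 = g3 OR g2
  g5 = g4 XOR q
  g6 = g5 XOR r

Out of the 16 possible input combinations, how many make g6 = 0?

8

g6 = g5 XOR r must be 0, so g5 and r are equal.
Enumerating the 16 input combinations, 8 give g6 = 0 and 8 give g6 = 1.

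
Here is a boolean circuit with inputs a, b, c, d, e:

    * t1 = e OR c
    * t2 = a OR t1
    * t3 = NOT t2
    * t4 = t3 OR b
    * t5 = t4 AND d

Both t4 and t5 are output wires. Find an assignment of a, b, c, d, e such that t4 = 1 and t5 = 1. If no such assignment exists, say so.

a=0, b=1, c=1, d=1, e=1

Check with a=0, b=1, c=1, d=1, e=1:
t1 = e OR c = 1 OR 1 = 1
t2 = a OR t1 = 0 OR 1 = 1
t3 = NOT t2 = NOT 1 = 0
t4 = t3 OR b = 0 OR 1 = 1
t5 = t4 AND d = 1 AND 1 = 1
So t4 = 1 and t5 = 1.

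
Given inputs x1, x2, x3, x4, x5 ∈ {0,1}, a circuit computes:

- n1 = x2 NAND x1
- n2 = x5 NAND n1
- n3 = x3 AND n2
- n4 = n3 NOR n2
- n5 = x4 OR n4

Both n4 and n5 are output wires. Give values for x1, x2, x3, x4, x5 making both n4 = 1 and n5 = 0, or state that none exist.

Across all 32 input combinations, none give both n4 = 1 and n5 = 0.

no solution exists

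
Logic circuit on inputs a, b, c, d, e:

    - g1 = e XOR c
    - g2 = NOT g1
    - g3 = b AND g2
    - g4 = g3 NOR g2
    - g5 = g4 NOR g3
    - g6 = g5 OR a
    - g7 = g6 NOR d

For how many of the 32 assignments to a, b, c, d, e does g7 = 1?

g7 = g6 NOR d must be 1, so both g6 = 0 and d = 0.
Enumerating the 32 input combinations, 6 give g7 = 1 and 26 give g7 = 0.

6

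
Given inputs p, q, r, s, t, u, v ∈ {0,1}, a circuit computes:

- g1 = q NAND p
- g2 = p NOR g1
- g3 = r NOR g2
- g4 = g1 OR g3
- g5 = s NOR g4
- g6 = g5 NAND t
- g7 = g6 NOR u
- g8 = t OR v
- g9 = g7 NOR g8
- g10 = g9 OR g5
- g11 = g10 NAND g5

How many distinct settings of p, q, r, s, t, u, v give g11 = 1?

g11 = g10 NAND g5 must be 1, so at least one of g10, g5 is 0.
Enumerating the 128 input combinations, 120 give g11 = 1 and 8 give g11 = 0.

120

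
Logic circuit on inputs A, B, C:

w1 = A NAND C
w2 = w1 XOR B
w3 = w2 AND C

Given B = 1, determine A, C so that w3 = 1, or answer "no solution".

w3 = w2 AND C must be 1, so both w2 = 1 and C = 1.
Check with B = 1 and A=1, C=1:
w1 = A NAND C = 1 NAND 1 = 0
w2 = w1 XOR B = 0 XOR 1 = 1
w3 = w2 AND C = 1 AND 1 = 1
So w3 = 1.

A=1 C=1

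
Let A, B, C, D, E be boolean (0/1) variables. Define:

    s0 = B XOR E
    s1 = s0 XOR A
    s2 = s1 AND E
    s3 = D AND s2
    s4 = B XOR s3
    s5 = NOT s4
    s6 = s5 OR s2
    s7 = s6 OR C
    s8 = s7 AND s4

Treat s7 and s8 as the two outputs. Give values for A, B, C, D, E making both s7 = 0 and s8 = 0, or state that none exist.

A=0, B=1, C=0, D=1, E=0

Check with A=0, B=1, C=0, D=1, E=0:
s0 = B XOR E = 1 XOR 0 = 1
s1 = s0 XOR A = 1 XOR 0 = 1
s2 = s1 AND E = 1 AND 0 = 0
s3 = D AND s2 = 1 AND 0 = 0
s4 = B XOR s3 = 1 XOR 0 = 1
s5 = NOT s4 = NOT 1 = 0
s6 = s5 OR s2 = 0 OR 0 = 0
s7 = s6 OR C = 0 OR 0 = 0
s8 = s7 AND s4 = 0 AND 1 = 0
So s7 = 0 and s8 = 0.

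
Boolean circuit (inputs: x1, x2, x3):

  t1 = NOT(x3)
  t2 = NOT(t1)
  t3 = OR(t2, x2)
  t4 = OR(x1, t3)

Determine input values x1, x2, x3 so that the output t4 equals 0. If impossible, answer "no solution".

x1=0, x2=0, x3=0

t4 = OR(x1, t3) must be 0, so both x1 = 0 and t3 = 0.
t3 = OR(t2, x2) must be 0, so both t2 = 0 and x2 = 0.
Check with x1=0, x2=0, x3=0:
t1 = NOT(x3) = NOT 0 = 1
t2 = NOT(t1) = NOT 1 = 0
t3 = OR(t2, x2) = OR(0, 0) = 0
t4 = OR(x1, t3) = OR(0, 0) = 0
So t4 = 0 as required.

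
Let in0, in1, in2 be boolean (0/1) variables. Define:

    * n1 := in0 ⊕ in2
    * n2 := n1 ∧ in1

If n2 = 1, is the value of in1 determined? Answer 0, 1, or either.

1

n2 = n1 ∧ in1 must be 1, so both n1 = 1 and in1 = 1.
Every assignment with n2 = 1 has in1 = 1; there are 2 such assignment(s).
  in0=0, in1=1, in2=1
  in0=1, in1=1, in2=0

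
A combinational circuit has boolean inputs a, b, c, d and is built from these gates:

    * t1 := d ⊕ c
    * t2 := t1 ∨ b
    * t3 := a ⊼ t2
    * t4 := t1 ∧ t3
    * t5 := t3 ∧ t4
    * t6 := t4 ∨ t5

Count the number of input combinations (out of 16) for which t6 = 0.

12

t6 = t4 ∨ t5 must be 0, so both t4 = 0 and t5 = 0.
Enumerating the 16 input combinations, 12 give t6 = 0 and 4 give t6 = 1.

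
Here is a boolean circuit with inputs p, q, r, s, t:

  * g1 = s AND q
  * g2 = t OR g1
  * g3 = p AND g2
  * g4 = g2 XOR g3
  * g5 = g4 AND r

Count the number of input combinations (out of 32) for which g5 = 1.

5

g5 = g4 AND r must be 1, so both g4 = 1 and r = 1.
g4 = g2 XOR g3 must be 1, so g2 and g3 differ.
Satisfying assignments:
  p=0, q=0, r=1, s=0, t=1
  p=0, q=0, r=1, s=1, t=1
  p=0, q=1, r=1, s=0, t=1
  p=0, q=1, r=1, s=1, t=0
  p=0, q=1, r=1, s=1, t=1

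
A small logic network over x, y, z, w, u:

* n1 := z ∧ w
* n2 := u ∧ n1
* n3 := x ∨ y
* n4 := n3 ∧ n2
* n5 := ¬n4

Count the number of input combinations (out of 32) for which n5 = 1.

n5 = ¬n4 must be 1, so n4 = 0.
Enumerating the 32 input combinations, 29 give n5 = 1 and 3 give n5 = 0.

29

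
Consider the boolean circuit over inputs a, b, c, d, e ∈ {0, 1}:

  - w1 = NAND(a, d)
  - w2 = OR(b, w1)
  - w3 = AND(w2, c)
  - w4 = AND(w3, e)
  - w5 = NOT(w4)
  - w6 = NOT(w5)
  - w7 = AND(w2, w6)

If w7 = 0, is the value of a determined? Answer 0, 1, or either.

either

Both values of a occur among assignments with w7 = 0:
  a=0: a=0, b=0, c=0, d=0, e=0
  a=1: a=1, b=0, c=0, d=0, e=0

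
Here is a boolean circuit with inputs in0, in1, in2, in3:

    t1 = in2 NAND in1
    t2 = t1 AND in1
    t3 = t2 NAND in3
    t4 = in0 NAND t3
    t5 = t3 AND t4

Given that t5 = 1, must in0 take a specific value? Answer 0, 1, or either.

t5 = t3 AND t4 must be 1, so both t3 = 1 and t4 = 1.
t3 = t2 NAND in3 must be 1, so at least one of t2, in3 is 0.
Every assignment with t5 = 1 has in0 = 0; there are 7 such assignment(s).

0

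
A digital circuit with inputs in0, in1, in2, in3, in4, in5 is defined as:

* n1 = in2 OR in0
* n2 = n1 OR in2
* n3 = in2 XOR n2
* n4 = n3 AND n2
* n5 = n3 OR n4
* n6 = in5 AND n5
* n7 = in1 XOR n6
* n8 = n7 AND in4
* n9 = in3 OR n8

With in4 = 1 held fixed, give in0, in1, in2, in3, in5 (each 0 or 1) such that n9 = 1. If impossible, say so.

in0=1, in1=1, in2=1, in3=0, in5=0

Check with in4 = 1 and in0=1, in1=1, in2=1, in3=0, in5=0:
n1 = in2 OR in0 = 1 OR 1 = 1
n2 = n1 OR in2 = 1 OR 1 = 1
n3 = in2 XOR n2 = 1 XOR 1 = 0
n4 = n3 AND n2 = 0 AND 1 = 0
n5 = n3 OR n4 = 0 OR 0 = 0
n6 = in5 AND n5 = 0 AND 0 = 0
n7 = in1 XOR n6 = 1 XOR 0 = 1
n8 = n7 AND in4 = 1 AND 1 = 1
n9 = in3 OR n8 = 0 OR 1 = 1
So n9 = 1.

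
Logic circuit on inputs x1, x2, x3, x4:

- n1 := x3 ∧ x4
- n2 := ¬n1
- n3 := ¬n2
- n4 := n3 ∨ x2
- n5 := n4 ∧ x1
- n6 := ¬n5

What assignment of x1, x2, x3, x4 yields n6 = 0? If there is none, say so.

n6 = ¬n5 must be 0, so n5 = 1.
n5 = n4 ∧ x1 must be 1, so both n4 = 1 and x1 = 1.
Check with x1=1, x2=1, x3=0, x4=0:
n1 = x3 ∧ x4 = 0 ∧ 0 = 0
n2 = ¬n1 = ¬0 = 1
n3 = ¬n2 = ¬1 = 0
n4 = n3 ∨ x2 = 0 ∨ 1 = 1
n5 = n4 ∧ x1 = 1 ∧ 1 = 1
n6 = ¬n5 = ¬1 = 0
So n6 = 0 as required.

x1=1, x2=1, x3=0, x4=0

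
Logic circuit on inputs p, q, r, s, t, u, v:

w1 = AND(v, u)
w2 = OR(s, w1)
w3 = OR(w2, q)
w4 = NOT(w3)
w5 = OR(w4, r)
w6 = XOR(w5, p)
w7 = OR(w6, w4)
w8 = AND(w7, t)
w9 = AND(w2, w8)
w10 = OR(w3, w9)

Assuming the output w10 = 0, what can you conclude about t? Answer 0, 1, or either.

either

Both values of t occur among assignments with w10 = 0:
  t=0: p=0, q=0, r=0, s=0, t=0, u=0, v=0
  t=1: p=0, q=0, r=0, s=0, t=1, u=0, v=0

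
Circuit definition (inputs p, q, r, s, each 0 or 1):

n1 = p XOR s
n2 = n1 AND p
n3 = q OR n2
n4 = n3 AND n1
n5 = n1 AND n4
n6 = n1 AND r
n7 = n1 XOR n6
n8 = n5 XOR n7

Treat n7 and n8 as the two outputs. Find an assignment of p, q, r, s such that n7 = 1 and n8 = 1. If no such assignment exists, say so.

Check with p=0, q=0, r=0, s=1:
n1 = p XOR s = 0 XOR 1 = 1
n2 = n1 AND p = 1 AND 0 = 0
n3 = q OR n2 = 0 OR 0 = 0
n4 = n3 AND n1 = 0 AND 1 = 0
n5 = n1 AND n4 = 1 AND 0 = 0
n6 = n1 AND r = 1 AND 0 = 0
n7 = n1 XOR n6 = 1 XOR 0 = 1
n8 = n5 XOR n7 = 0 XOR 1 = 1
So n7 = 1 and n8 = 1.

p=0, q=0, r=0, s=1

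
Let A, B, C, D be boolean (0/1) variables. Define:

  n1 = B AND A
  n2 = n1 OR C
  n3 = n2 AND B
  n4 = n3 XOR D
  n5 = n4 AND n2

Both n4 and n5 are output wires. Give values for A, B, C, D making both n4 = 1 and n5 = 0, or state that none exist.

Check with A=0 B=0 C=0 D=1:
n1 = B AND A = 0 AND 0 = 0
n2 = n1 OR C = 0 OR 0 = 0
n3 = n2 AND B = 0 AND 0 = 0
n4 = n3 XOR D = 0 XOR 1 = 1
n5 = n4 AND n2 = 1 AND 0 = 0
So n4 = 1 and n5 = 0.

A=0 B=0 C=0 D=1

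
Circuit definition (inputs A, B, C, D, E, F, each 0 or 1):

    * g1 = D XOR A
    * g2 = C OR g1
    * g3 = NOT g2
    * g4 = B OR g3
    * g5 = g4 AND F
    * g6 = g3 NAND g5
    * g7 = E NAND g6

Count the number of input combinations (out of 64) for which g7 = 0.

g7 = E NAND g6 must be 0, so both E = 1 and g6 = 1.
g6 = g3 NAND g5 must be 1, so at least one of g3, g5 is 0.
Enumerating the 64 input combinations, 28 give g7 = 0 and 36 give g7 = 1.

28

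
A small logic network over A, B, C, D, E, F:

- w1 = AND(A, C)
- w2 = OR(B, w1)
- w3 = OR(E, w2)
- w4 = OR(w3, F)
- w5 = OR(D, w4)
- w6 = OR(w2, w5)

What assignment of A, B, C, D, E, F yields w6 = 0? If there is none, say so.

w6 = OR(w2, w5) must be 0, so both w2 = 0 and w5 = 0.
Check with A=0, B=0, C=1, D=0, E=0, F=0:
w1 = AND(A, C) = AND(0, 1) = 0
w2 = OR(B, w1) = OR(0, 0) = 0
w3 = OR(E, w2) = OR(0, 0) = 0
w4 = OR(w3, F) = OR(0, 0) = 0
w5 = OR(D, w4) = OR(0, 0) = 0
w6 = OR(w2, w5) = OR(0, 0) = 0
So w6 = 0 as required.

A=0, B=0, C=1, D=0, E=0, F=0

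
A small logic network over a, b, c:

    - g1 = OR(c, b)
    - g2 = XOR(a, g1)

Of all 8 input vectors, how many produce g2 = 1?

g2 = XOR(a, g1) must be 1, so a and g1 differ.
Satisfying assignments:
  a=0, b=0, c=1
  a=0, b=1, c=0
  a=0, b=1, c=1
  a=1, b=0, c=0

4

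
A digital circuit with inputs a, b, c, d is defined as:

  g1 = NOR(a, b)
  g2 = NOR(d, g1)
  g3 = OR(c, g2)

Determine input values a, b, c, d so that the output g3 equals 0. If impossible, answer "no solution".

a=1 b=1 c=0 d=1

Check with a=1 b=1 c=0 d=1:
g1 = NOR(a, b) = NOR(1, 1) = 0
g2 = NOR(d, g1) = NOR(1, 0) = 0
g3 = OR(c, g2) = OR(0, 0) = 0
So g3 = 0 as required.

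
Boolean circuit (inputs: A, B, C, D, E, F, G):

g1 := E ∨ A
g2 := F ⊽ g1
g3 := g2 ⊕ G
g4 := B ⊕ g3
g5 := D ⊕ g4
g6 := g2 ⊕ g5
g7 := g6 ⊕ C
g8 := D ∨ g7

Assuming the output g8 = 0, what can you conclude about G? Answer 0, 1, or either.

either

Both values of G occur among assignments with g8 = 0:
  G=0: A=0, B=0, C=0, D=0, E=0, F=0, G=0
  G=1: A=0, B=0, C=1, D=0, E=0, F=0, G=1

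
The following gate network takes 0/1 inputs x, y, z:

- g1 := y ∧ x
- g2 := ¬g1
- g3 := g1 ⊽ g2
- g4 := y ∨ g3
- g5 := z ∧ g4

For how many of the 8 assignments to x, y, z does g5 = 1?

2

g5 = z ∧ g4 must be 1, so both z = 1 and g4 = 1.
g4 = y ∨ g3 must be 1, so at least one of y, g3 is 1.
Satisfying assignments:
  x=0, y=1, z=1
  x=1, y=1, z=1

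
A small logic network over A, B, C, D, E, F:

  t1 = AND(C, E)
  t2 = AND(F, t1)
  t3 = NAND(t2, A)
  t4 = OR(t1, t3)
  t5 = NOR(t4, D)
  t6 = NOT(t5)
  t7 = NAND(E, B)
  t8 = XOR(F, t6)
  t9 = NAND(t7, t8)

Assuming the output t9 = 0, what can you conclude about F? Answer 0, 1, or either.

t9 = NAND(t7, t8) must be 0, so both t7 = 1 and t8 = 1.
t7 = NAND(E, B) must be 1, so at least one of E, B is 0.
Every assignment with t9 = 0 has F = 0; there are 24 such assignment(s).

0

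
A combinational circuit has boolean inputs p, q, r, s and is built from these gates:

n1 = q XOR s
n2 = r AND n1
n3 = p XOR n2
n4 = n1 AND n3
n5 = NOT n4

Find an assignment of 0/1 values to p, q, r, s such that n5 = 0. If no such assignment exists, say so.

p=1, q=0, r=0, s=1

n5 = NOT n4 must be 0, so n4 = 1.
n4 = n1 AND n3 must be 1, so both n1 = 1 and n3 = 1.
n1 = q XOR s must be 1, so q and s differ.
Check with p=1, q=0, r=0, s=1:
n1 = q XOR s = 0 XOR 1 = 1
n2 = r AND n1 = 0 AND 1 = 0
n3 = p XOR n2 = 1 XOR 0 = 1
n4 = n1 AND n3 = 1 AND 1 = 1
n5 = NOT n4 = NOT 1 = 0
So n5 = 0 as required.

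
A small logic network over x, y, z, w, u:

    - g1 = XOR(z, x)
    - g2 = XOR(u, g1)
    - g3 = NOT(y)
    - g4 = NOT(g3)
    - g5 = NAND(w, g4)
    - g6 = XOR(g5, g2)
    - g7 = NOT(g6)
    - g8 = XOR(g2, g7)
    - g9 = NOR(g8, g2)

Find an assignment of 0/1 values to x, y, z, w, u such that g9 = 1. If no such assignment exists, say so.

x=1, y=0, z=0, w=0, u=1

g9 = NOR(g8, g2) must be 1, so both g8 = 0 and g2 = 0.
g8 = XOR(g2, g7) must be 0, so g2 and g7 are equal.
Check with x=1, y=0, z=0, w=0, u=1:
g1 = XOR(z, x) = XOR(0, 1) = 1
g2 = XOR(u, g1) = XOR(1, 1) = 0
g3 = NOT(y) = NOT 0 = 1
g4 = NOT(g3) = NOT 1 = 0
g5 = NAND(w, g4) = NAND(0, 0) = 1
g6 = XOR(g5, g2) = XOR(1, 0) = 1
g7 = NOT(g6) = NOT 1 = 0
g8 = XOR(g2, g7) = XOR(0, 0) = 0
g9 = NOR(g8, g2) = NOR(0, 0) = 1
So g9 = 1 as required.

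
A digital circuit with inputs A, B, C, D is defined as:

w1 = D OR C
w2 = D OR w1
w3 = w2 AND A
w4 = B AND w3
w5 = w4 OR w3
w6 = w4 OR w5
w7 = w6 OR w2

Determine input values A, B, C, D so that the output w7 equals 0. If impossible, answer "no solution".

Check with A=0, B=0, C=0, D=0:
w1 = D OR C = 0 OR 0 = 0
w2 = D OR w1 = 0 OR 0 = 0
w3 = w2 AND A = 0 AND 0 = 0
w4 = B AND w3 = 0 AND 0 = 0
w5 = w4 OR w3 = 0 OR 0 = 0
w6 = w4 OR w5 = 0 OR 0 = 0
w7 = w6 OR w2 = 0 OR 0 = 0
So w7 = 0 as required.

A=0, B=0, C=0, D=0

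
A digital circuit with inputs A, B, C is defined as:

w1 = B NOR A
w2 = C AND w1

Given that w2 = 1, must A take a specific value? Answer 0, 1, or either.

0

w2 = C AND w1 must be 1, so both C = 1 and w1 = 1.
Every assignment with w2 = 1 has A = 0; there are 1 such assignment(s).
  A=0, B=0, C=1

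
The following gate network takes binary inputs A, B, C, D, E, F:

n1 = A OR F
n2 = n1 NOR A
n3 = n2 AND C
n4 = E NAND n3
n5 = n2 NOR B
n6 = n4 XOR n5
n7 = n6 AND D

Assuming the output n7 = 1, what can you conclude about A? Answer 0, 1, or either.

either

Both values of A occur among assignments with n7 = 1:
  A=0: A=0, B=0, C=0, D=1, E=0, F=0
  A=1: A=1, B=1, C=0, D=1, E=0, F=0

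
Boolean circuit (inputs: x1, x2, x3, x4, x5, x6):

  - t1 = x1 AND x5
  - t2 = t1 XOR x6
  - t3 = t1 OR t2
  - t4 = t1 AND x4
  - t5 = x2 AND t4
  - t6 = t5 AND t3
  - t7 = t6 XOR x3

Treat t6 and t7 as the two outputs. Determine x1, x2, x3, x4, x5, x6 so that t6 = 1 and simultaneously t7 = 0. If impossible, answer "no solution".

x1=1 x2=1 x3=1 x4=1 x5=1 x6=1

Check with x1=1 x2=1 x3=1 x4=1 x5=1 x6=1:
t1 = x1 AND x5 = 1 AND 1 = 1
t2 = t1 XOR x6 = 1 XOR 1 = 0
t3 = t1 OR t2 = 1 OR 0 = 1
t4 = t1 AND x4 = 1 AND 1 = 1
t5 = x2 AND t4 = 1 AND 1 = 1
t6 = t5 AND t3 = 1 AND 1 = 1
t7 = t6 XOR x3 = 1 XOR 1 = 0
So t6 = 1 and t7 = 0.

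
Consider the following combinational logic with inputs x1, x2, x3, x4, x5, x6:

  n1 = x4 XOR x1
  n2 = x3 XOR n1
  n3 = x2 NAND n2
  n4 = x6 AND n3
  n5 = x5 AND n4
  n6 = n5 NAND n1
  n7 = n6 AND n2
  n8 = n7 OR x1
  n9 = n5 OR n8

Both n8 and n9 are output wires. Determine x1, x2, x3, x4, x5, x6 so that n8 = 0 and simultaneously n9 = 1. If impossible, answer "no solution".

x1=0 x2=0 x3=0 x4=1 x5=1 x6=1

Check with x1=0 x2=0 x3=0 x4=1 x5=1 x6=1:
n1 = x4 XOR x1 = 1 XOR 0 = 1
n2 = x3 XOR n1 = 0 XOR 1 = 1
n3 = x2 NAND n2 = 0 NAND 1 = 1
n4 = x6 AND n3 = 1 AND 1 = 1
n5 = x5 AND n4 = 1 AND 1 = 1
n6 = n5 NAND n1 = 1 NAND 1 = 0
n7 = n6 AND n2 = 0 AND 1 = 0
n8 = n7 OR x1 = 0 OR 0 = 0
n9 = n5 OR n8 = 1 OR 0 = 1
So n8 = 0 and n9 = 1.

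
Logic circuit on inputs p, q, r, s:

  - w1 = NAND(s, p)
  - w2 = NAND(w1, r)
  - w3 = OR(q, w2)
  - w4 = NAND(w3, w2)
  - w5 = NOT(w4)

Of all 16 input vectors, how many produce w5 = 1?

10

w5 = NOT(w4) must be 1, so w4 = 0.
Enumerating the 16 input combinations, 10 give w5 = 1 and 6 give w5 = 0.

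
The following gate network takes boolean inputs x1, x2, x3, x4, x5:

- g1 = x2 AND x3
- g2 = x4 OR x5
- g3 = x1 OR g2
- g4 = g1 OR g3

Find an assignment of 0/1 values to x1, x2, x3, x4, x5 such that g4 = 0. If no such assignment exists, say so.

x1=0, x2=1, x3=0, x4=0, x5=0

Check with x1=0, x2=1, x3=0, x4=0, x5=0:
g1 = x2 AND x3 = 1 AND 0 = 0
g2 = x4 OR x5 = 0 OR 0 = 0
g3 = x1 OR g2 = 0 OR 0 = 0
g4 = g1 OR g3 = 0 OR 0 = 0
So g4 = 0 as required.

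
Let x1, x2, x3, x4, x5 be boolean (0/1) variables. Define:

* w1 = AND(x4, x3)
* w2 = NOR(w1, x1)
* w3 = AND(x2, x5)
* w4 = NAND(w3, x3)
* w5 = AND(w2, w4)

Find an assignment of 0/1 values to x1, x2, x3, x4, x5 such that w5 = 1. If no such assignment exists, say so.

x1=0, x2=1, x3=0, x4=1, x5=1

w5 = AND(w2, w4) must be 1, so both w2 = 1 and w4 = 1.
w2 = NOR(w1, x1) must be 1, so both w1 = 0 and x1 = 0.
Check with x1=0, x2=1, x3=0, x4=1, x5=1:
w1 = AND(x4, x3) = AND(1, 0) = 0
w2 = NOR(w1, x1) = NOR(0, 0) = 1
w3 = AND(x2, x5) = AND(1, 1) = 1
w4 = NAND(w3, x3) = NAND(1, 0) = 1
w5 = AND(w2, w4) = AND(1, 1) = 1
So w5 = 1 as required.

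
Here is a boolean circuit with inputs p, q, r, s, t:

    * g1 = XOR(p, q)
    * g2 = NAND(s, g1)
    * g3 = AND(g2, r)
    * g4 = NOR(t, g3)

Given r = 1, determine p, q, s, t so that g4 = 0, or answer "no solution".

Check with r = 1 and p=0, q=1, s=0, t=1:
g1 = XOR(p, q) = XOR(0, 1) = 1
g2 = NAND(s, g1) = NAND(0, 1) = 1
g3 = AND(g2, r) = AND(1, 1) = 1
g4 = NOR(t, g3) = NOR(1, 1) = 0
So g4 = 0.

p=0, q=1, s=0, t=1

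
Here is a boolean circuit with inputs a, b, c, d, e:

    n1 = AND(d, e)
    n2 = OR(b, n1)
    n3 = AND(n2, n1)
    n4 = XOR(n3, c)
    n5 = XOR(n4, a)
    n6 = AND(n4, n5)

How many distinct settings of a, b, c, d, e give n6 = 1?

n6 = AND(n4, n5) must be 1, so both n4 = 1 and n5 = 1.
n4 = XOR(n3, c) must be 1, so n3 and c differ.
n5 = XOR(n4, a) must be 1, so n4 and a differ.
Enumerating the 32 input combinations, 8 give n6 = 1 and 24 give n6 = 0.

8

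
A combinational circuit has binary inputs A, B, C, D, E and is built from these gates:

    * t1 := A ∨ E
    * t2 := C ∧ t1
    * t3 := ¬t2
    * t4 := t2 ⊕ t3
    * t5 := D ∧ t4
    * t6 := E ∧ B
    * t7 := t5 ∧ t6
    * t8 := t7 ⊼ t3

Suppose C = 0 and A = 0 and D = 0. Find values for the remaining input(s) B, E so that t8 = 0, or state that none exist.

no solution exists

With C = 0 and A = 0 and D = 0 fixed, none of the 4 settings of B, E give t8 = 0.
For example, with B=0, E=1:
t1 = A ∨ E = 0 ∨ 1 = 1
t2 = C ∧ t1 = 0 ∧ 1 = 0
t3 = ¬t2 = ¬0 = 1
t4 = t2 ⊕ t3 = 0 ⊕ 1 = 1
t5 = D ∧ t4 = 0 ∧ 1 = 0
t6 = E ∧ B = 1 ∧ 0 = 0
t7 = t5 ∧ t6 = 0 ∧ 0 = 0
t8 = t7 ⊼ t3 = 0 ⊼ 1 = 1
giving t8 = 1 ≠ 0.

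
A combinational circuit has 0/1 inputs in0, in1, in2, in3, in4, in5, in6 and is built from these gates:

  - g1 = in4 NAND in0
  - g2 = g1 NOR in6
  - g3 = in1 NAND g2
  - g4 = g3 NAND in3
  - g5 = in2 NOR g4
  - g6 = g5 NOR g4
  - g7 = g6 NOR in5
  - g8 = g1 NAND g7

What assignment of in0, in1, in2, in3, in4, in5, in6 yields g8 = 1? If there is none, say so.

in0=0, in1=0, in2=0, in3=0, in4=1, in5=1, in6=0

g8 = g1 NAND g7 must be 1, so at least one of g1, g7 is 0.
Check with in0=0, in1=0, in2=0, in3=0, in4=1, in5=1, in6=0:
g1 = in4 NAND in0 = 1 NAND 0 = 1
g2 = g1 NOR in6 = 1 NOR 0 = 0
g3 = in1 NAND g2 = 0 NAND 0 = 1
g4 = g3 NAND in3 = 1 NAND 0 = 1
g5 = in2 NOR g4 = 0 NOR 1 = 0
g6 = g5 NOR g4 = 0 NOR 1 = 0
g7 = g6 NOR in5 = 0 NOR 1 = 0
g8 = g1 NAND g7 = 1 NAND 0 = 1
So g8 = 1 as required.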